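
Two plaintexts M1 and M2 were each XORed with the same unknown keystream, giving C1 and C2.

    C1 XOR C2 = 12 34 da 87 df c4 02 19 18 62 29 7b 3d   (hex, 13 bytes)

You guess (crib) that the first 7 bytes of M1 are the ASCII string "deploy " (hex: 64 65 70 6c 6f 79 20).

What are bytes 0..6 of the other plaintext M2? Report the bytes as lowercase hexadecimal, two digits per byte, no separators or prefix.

7651aaebb0bd22

Since C1 ⊕ C2 = M1 ⊕ M2, XORing with the guessed M1 bytes yields the corresponding M2 bytes: M2 = (C1 ⊕ C2) ⊕ M1.
 18 ⊕ 100 = 118
 52 ⊕ 101 =  81
218 ⊕ 112 = 170
135 ⊕ 108 = 235
223 ⊕ 111 = 176
196 ⊕ 121 = 189
  2 ⊕  32 =  34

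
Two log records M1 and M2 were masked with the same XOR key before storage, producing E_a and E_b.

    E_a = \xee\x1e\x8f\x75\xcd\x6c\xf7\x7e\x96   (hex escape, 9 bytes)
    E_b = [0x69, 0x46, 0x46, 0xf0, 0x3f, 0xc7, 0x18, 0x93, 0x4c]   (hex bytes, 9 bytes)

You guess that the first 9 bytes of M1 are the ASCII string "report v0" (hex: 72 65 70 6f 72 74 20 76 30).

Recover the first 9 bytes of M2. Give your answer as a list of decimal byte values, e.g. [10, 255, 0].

First, E_a ⊕ E_b = (M1 ⊕ K) ⊕ (M2 ⊕ K) = M1 ⊕ M2, so the key drops out. Then M2 = (M1 ⊕ M2) ⊕ M1 over the first 9 bytes.
byte 0: (ee XOR 69) XOR 72 = 87 XOR 72 = f5
byte 1: (1e XOR 46) XOR 65 = 58 XOR 65 = 3d
byte 2: (8f XOR 46) XOR 70 = c9 XOR 70 = b9
byte 3: (75 XOR f0) XOR 6f = 85 XOR 6f = ea
byte 4: (cd XOR 3f) XOR 72 = f2 XOR 72 = 80
byte 5: (6c XOR c7) XOR 74 = ab XOR 74 = df
byte 6: (f7 XOR 18) XOR 20 = ef XOR 20 = cf
byte 7: (7e XOR 93) XOR 76 = ed XOR 76 = 9b
byte 8: (96 XOR 4c) XOR 30 = da XOR 30 = ea

[245, 61, 185, 234, 128, 223, 207, 155, 234]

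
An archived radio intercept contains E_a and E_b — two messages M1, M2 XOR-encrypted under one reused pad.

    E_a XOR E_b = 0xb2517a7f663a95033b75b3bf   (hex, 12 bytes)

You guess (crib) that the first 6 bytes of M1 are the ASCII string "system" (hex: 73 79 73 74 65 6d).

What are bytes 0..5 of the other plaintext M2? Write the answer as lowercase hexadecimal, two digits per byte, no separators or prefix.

c128090b0357

Since E_a ⊕ E_b = M1 ⊕ M2, XORing with the guessed M1 bytes yields the corresponding M2 bytes: M2 = (E_a ⊕ E_b) ⊕ M1.
b2 ^ 73 = c1
51 ^ 79 = 28
7a ^ 73 = 09
7f ^ 74 = 0b
66 ^ 65 = 03
3a ^ 6d = 57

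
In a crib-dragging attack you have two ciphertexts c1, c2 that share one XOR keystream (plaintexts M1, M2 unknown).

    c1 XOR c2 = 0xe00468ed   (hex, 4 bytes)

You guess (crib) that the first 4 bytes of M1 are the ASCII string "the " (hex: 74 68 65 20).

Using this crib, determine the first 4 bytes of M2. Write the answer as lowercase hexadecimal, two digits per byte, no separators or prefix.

Since c1 ⊕ c2 = M1 ⊕ M2, XORing with the guessed M1 bytes yields the corresponding M2 bytes: M2 = (c1 ⊕ c2) ⊕ M1.
byte 0: e0 xor 74 = 94
byte 1: 04 xor 68 = 6c
byte 2: 68 xor 65 = 0d
byte 3: ed xor 20 = cd

946c0dcd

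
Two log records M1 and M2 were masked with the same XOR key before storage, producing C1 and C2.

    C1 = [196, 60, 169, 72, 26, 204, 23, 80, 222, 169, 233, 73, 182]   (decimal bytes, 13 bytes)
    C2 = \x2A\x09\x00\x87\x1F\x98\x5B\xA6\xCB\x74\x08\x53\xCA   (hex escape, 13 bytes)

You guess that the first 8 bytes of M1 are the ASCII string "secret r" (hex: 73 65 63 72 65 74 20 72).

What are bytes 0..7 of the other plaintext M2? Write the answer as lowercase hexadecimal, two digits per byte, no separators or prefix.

First, C1 ⊕ C2 = (M1 ⊕ K) ⊕ (M2 ⊕ K) = M1 ⊕ M2, so the key drops out. Then M2 = (M1 ⊕ M2) ⊕ M1 over the first 8 bytes.
byte 0: (c4 ⊕ 2a) ⊕ 73 = ee ⊕ 73 = 9d
byte 1: (3c ⊕ 09) ⊕ 65 = 35 ⊕ 65 = 50
byte 2: (a9 ⊕ 00) ⊕ 63 = a9 ⊕ 63 = ca
byte 3: (48 ⊕ 87) ⊕ 72 = cf ⊕ 72 = bd
byte 4: (1a ⊕ 1f) ⊕ 65 = 05 ⊕ 65 = 60
byte 5: (cc ⊕ 98) ⊕ 74 = 54 ⊕ 74 = 20
byte 6: (17 ⊕ 5b) ⊕ 20 = 4c ⊕ 20 = 6c
byte 7: (50 ⊕ a6) ⊕ 72 = f6 ⊕ 72 = 84

9d50cabd60206c84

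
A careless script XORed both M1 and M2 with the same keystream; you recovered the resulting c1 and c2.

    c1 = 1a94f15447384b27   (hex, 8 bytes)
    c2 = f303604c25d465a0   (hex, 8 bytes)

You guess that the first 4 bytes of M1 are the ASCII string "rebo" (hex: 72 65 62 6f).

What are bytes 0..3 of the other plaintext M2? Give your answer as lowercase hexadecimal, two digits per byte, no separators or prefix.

9bf2f377

First, c1 ⊕ c2 = (M1 ⊕ K) ⊕ (M2 ⊕ K) = M1 ⊕ M2, so the key drops out. Then M2 = (M1 ⊕ M2) ⊕ M1 over the first 4 bytes.
byte 0: (1a ^ f3) ^ 72 = e9 ^ 72 = 9b
byte 1: (94 ^ 03) ^ 65 = 97 ^ 65 = f2
byte 2: (f1 ^ 60) ^ 62 = 91 ^ 62 = f3
byte 3: (54 ^ 4c) ^ 6f = 18 ^ 6f = 77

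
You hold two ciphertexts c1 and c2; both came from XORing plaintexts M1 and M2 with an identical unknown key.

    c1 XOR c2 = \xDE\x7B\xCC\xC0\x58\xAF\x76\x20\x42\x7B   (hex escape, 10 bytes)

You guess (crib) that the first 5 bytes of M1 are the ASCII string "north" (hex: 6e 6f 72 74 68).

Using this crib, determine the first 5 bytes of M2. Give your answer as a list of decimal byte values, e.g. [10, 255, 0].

Since c1 ⊕ c2 = M1 ⊕ M2, XORing with the guessed M1 bytes yields the corresponding M2 bytes: M2 = (c1 ⊕ c2) ⊕ M1.
222 xor 110 = 176
123 xor 111 =  20
204 xor 114 = 190
192 xor 116 = 180
 88 xor 104 =  48

[176, 20, 190, 180, 48]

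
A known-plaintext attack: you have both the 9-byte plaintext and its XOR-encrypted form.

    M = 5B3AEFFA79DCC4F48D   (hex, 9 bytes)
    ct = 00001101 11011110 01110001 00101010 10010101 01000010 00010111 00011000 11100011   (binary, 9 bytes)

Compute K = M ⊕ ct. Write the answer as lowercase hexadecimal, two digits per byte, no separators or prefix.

56e49ed0ec9ed3ec6e

Since ct = M ⊕ K, XORing both sides with M gives K = M ⊕ ct.
5b ⊕ 0d = 56
3a ⊕ de = e4
ef ⊕ 71 = 9e
fa ⊕ 2a = d0
79 ⊕ 95 = ec
dc ⊕ 42 = 9e
c4 ⊕ 17 = d3
f4 ⊕ 18 = ec
8d ⊕ e3 = 6e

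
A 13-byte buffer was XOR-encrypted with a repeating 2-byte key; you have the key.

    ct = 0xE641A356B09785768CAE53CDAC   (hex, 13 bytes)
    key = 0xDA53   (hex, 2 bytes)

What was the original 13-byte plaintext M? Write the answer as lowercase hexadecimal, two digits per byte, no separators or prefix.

3c1279056ac45f2556fd899e76

The 2-byte key repeats, so the effective keystream is da 53 da 53 da 53 da 53 da 53 da 53 da.
byte 0: e6 ^ da = 3c
byte 1: 41 ^ 53 = 12
byte 2: a3 ^ da = 79
byte 3: 56 ^ 53 = 05
byte 4: b0 ^ da = 6a
byte 5: 97 ^ 53 = c4
byte 6: 85 ^ da = 5f
byte 7: 76 ^ 53 = 25
byte 8: 8c ^ da = 56
byte 9: ae ^ 53 = fd
byte 10: 53 ^ da = 89
byte 11: cd ^ 53 = 9e
byte 12: ac ^ da = 76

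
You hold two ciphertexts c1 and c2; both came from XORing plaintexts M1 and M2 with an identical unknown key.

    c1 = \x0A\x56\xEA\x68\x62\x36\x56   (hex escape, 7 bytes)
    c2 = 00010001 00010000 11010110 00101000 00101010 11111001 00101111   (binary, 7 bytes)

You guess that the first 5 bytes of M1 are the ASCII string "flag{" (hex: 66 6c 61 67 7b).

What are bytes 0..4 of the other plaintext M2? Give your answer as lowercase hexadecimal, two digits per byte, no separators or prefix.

First, c1 ⊕ c2 = (M1 ⊕ K) ⊕ (M2 ⊕ K) = M1 ⊕ M2, so the key drops out. Then M2 = (M1 ⊕ M2) ⊕ M1 over the first 5 bytes.
byte 0: (0a XOR 11) XOR 66 = 1b XOR 66 = 7d
byte 1: (56 XOR 10) XOR 6c = 46 XOR 6c = 2a
byte 2: (ea XOR d6) XOR 61 = 3c XOR 61 = 5d
byte 3: (68 XOR 28) XOR 67 = 40 XOR 67 = 27
byte 4: (62 XOR 2a) XOR 7b = 48 XOR 7b = 33

7d2a5d2733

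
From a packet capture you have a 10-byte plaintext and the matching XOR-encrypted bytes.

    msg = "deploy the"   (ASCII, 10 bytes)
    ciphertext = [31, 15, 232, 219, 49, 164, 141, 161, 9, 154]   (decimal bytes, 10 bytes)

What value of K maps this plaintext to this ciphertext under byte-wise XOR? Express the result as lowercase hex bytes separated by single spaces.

Since ciphertext = msg ⊕ K, XORing both sides with msg gives K = msg ⊕ ciphertext.
100 xor  31 = 123
101 xor  15 = 106
112 xor 232 = 152
108 xor 219 = 183
111 xor  49 =  94
121 xor 164 = 221
 32 xor 141 = 173
116 xor 161 = 213
104 xor   9 =  97
101 xor 154 = 255

7b 6a 98 b7 5e dd ad d5 61 ff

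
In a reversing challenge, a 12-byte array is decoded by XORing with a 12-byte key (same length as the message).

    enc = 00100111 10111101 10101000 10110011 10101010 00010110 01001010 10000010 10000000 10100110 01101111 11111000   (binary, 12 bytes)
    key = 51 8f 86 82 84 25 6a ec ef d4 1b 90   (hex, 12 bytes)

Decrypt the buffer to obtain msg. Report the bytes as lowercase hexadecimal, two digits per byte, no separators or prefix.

byte 0:  39 ^  81 = 118
byte 1: 189 ^ 143 =  50
byte 2: 168 ^ 134 =  46
byte 3: 179 ^ 130 =  49
byte 4: 170 ^ 132 =  46
byte 5:  22 ^  37 =  51
byte 6:  74 ^ 106 =  32
byte 7: 130 ^ 236 = 110
byte 8: 128 ^ 239 = 111
byte 9: 166 ^ 212 = 114
byte 10: 111 ^  27 = 116
byte 11: 248 ^ 144 = 104

76322e312e33206e6f727468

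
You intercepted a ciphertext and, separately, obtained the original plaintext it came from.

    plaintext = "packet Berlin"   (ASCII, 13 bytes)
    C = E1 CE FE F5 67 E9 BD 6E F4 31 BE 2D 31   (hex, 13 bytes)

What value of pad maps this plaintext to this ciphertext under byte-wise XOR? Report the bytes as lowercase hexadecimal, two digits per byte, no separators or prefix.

91af9d9e029d9d2c9143d2445f

Since C = plaintext ⊕ pad, XORing both sides with plaintext gives pad = plaintext ⊕ C.
byte 0: 70 XOR e1 = 91
byte 1: 61 XOR ce = af
byte 2: 63 XOR fe = 9d
byte 3: 6b XOR f5 = 9e
byte 4: 65 XOR 67 = 02
byte 5: 74 XOR e9 = 9d
byte 6: 20 XOR bd = 9d
byte 7: 42 XOR 6e = 2c
byte 8: 65 XOR f4 = 91
byte 9: 72 XOR 31 = 43
byte 10: 6c XOR be = d2
byte 11: 69 XOR 2d = 44
byte 12: 6e XOR 31 = 5f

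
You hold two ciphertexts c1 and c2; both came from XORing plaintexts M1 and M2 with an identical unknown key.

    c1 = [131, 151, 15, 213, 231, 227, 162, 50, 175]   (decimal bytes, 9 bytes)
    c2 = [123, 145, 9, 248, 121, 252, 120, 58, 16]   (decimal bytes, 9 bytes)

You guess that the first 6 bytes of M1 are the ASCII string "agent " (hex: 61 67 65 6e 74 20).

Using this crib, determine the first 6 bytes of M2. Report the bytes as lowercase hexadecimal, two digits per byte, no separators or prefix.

99616343ea3f

First, c1 ⊕ c2 = (M1 ⊕ K) ⊕ (M2 ⊕ K) = M1 ⊕ M2, so the key drops out. Then M2 = (M1 ⊕ M2) ⊕ M1 over the first 6 bytes.
byte 0: (83 ⊕ 7b) ⊕ 61 = f8 ⊕ 61 = 99
byte 1: (97 ⊕ 91) ⊕ 67 = 06 ⊕ 67 = 61
byte 2: (0f ⊕ 09) ⊕ 65 = 06 ⊕ 65 = 63
byte 3: (d5 ⊕ f8) ⊕ 6e = 2d ⊕ 6e = 43
byte 4: (e7 ⊕ 79) ⊕ 74 = 9e ⊕ 74 = ea
byte 5: (e3 ⊕ fc) ⊕ 20 = 1f ⊕ 20 = 3f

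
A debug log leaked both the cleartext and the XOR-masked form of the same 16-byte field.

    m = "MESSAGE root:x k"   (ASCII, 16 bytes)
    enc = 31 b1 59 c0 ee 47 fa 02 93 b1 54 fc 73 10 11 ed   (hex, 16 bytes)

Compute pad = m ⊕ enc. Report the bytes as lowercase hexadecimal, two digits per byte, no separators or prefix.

7cf40a93af00bf22e1de3b8849683186

Since enc = m ⊕ pad, XORing both sides with m gives pad = m ⊕ enc.
byte 0: 4d XOR 31 = 7c
byte 1: 45 XOR b1 = f4
byte 2: 53 XOR 59 = 0a
byte 3: 53 XOR c0 = 93
byte 4: 41 XOR ee = af
byte 5: 47 XOR 47 = 00
byte 6: 45 XOR fa = bf
byte 7: 20 XOR 02 = 22
byte 8: 72 XOR 93 = e1
byte 9: 6f XOR b1 = de
byte 10: 6f XOR 54 = 3b
byte 11: 74 XOR fc = 88
byte 12: 3a XOR 73 = 49
byte 13: 78 XOR 10 = 68
byte 14: 20 XOR 11 = 31
byte 15: 6b XOR ed = 86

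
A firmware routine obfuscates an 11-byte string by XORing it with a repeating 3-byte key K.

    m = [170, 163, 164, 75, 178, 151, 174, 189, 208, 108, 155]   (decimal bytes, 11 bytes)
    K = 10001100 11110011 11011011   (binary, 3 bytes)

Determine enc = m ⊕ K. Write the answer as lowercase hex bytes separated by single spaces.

26 50 7f c7 41 4c 22 4e 0b e0 68

The 3-byte key repeats, so the effective keystream is 8c f3 db 8c f3 db 8c f3 db 8c f3.
byte 0: aa XOR 8c = 26
byte 1: a3 XOR f3 = 50
byte 2: a4 XOR db = 7f
byte 3: 4b XOR 8c = c7
byte 4: b2 XOR f3 = 41
byte 5: 97 XOR db = 4c
byte 6: ae XOR 8c = 22
byte 7: bd XOR f3 = 4e
byte 8: d0 XOR db = 0b
byte 9: 6c XOR 8c = e0
byte 10: 9b XOR f3 = 68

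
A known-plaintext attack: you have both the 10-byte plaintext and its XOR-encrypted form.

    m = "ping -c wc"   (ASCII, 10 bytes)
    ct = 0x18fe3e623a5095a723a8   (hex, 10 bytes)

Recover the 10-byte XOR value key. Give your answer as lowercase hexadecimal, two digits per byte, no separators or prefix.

689750051a7df68754cb

Since ct = m ⊕ key, XORing both sides with m gives key = m ⊕ ct.
byte 0: 112 xor  24 = 104
byte 1: 105 xor 254 = 151
byte 2: 110 xor  62 =  80
byte 3: 103 xor  98 =   5
byte 4:  32 xor  58 =  26
byte 5:  45 xor  80 = 125
byte 6:  99 xor 149 = 246
byte 7:  32 xor 167 = 135
byte 8: 119 xor  35 =  84
byte 9:  99 xor 168 = 203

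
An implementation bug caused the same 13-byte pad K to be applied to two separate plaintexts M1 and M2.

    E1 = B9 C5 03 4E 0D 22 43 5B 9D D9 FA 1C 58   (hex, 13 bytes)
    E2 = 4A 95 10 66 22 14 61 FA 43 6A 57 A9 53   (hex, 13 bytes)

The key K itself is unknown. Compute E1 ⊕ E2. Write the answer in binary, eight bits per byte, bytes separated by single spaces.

11110011 01010000 00010011 00101000 00101111 00110110 00100010 10100001 11011110 10110011 10101101 10110101 00001011

E1 ⊕ E2 = (M1 ⊕ K) ⊕ (M2 ⊕ K) = M1 ⊕ M2 — the shared key cancels under XOR.
10111001 ^ 01001010 = 11110011
11000101 ^ 10010101 = 01010000
00000011 ^ 00010000 = 00010011
01001110 ^ 01100110 = 00101000
00001101 ^ 00100010 = 00101111
00100010 ^ 00010100 = 00110110
01000011 ^ 01100001 = 00100010
01011011 ^ 11111010 = 10100001
10011101 ^ 01000011 = 11011110
11011001 ^ 01101010 = 10110011
11111010 ^ 01010111 = 10101101
00011100 ^ 10101001 = 10110101
01011000 ^ 01010011 = 00001011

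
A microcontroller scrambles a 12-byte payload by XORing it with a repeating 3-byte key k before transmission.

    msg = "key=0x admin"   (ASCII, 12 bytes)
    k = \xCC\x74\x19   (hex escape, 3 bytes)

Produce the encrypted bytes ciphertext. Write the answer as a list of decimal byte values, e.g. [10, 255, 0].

[167, 17, 96, 241, 68, 97, 236, 21, 125, 161, 29, 119]

The 3-byte key repeats, so the effective keystream is cc 74 19 cc 74 19 cc 74 19 cc 74 19.
byte 0: 107 ⊕ 204 = 167
byte 1: 101 ⊕ 116 =  17
byte 2: 121 ⊕  25 =  96
byte 3:  61 ⊕ 204 = 241
byte 4:  48 ⊕ 116 =  68
byte 5: 120 ⊕  25 =  97
byte 6:  32 ⊕ 204 = 236
byte 7:  97 ⊕ 116 =  21
byte 8: 100 ⊕  25 = 125
byte 9: 109 ⊕ 204 = 161
byte 10: 105 ⊕ 116 =  29
byte 11: 110 ⊕  25 = 119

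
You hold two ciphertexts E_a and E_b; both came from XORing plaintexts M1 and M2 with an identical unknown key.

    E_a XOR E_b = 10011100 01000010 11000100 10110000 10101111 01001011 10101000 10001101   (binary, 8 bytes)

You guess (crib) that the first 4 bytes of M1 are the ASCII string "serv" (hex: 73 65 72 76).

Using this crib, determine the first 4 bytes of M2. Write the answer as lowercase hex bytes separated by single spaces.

Since E_a ⊕ E_b = M1 ⊕ M2, XORing with the guessed M1 bytes yields the corresponding M2 bytes: M2 = (E_a ⊕ E_b) ⊕ M1.
9c ^ 73 = ef
42 ^ 65 = 27
c4 ^ 72 = b6
b0 ^ 76 = c6

ef 27 b6 c6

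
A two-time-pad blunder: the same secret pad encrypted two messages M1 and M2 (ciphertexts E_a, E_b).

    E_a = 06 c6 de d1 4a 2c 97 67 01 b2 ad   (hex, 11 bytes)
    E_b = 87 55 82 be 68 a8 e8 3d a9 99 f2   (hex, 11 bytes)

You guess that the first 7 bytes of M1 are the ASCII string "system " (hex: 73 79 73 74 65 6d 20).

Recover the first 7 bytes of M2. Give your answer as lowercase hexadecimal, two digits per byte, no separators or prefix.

f2ea2f1b47e95f

First, E_a ⊕ E_b = (M1 ⊕ K) ⊕ (M2 ⊕ K) = M1 ⊕ M2, so the key drops out. Then M2 = (M1 ⊕ M2) ⊕ M1 over the first 7 bytes.
byte 0: (06 ⊕ 87) ⊕ 73 = 81 ⊕ 73 = f2
byte 1: (c6 ⊕ 55) ⊕ 79 = 93 ⊕ 79 = ea
byte 2: (de ⊕ 82) ⊕ 73 = 5c ⊕ 73 = 2f
byte 3: (d1 ⊕ be) ⊕ 74 = 6f ⊕ 74 = 1b
byte 4: (4a ⊕ 68) ⊕ 65 = 22 ⊕ 65 = 47
byte 5: (2c ⊕ a8) ⊕ 6d = 84 ⊕ 6d = e9
byte 6: (97 ⊕ e8) ⊕ 20 = 7f ⊕ 20 = 5f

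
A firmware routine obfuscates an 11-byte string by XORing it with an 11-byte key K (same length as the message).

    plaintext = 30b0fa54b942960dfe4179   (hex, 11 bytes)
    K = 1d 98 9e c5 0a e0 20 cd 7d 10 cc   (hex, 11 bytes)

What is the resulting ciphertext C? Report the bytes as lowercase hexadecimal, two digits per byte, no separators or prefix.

2d286491b3a2b6c08351b5

 48 ⊕  29 =  45
176 ⊕ 152 =  40
250 ⊕ 158 = 100
 84 ⊕ 197 = 145
185 ⊕  10 = 179
 66 ⊕ 224 = 162
150 ⊕  32 = 182
 13 ⊕ 205 = 192
254 ⊕ 125 = 131
 65 ⊕  16 =  81
121 ⊕ 204 = 181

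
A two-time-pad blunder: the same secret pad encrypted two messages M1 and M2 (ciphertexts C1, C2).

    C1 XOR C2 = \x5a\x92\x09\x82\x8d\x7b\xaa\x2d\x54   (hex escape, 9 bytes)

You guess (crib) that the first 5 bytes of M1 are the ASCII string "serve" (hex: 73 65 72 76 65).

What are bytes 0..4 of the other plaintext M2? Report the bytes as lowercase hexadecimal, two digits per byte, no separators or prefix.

Since C1 ⊕ C2 = M1 ⊕ M2, XORing with the guessed M1 bytes yields the corresponding M2 bytes: M2 = (C1 ⊕ C2) ⊕ M1.
byte 0:  90 xor 115 =  41
byte 1: 146 xor 101 = 247
byte 2:   9 xor 114 = 123
byte 3: 130 xor 118 = 244
byte 4: 141 xor 101 = 232

29f77bf4e8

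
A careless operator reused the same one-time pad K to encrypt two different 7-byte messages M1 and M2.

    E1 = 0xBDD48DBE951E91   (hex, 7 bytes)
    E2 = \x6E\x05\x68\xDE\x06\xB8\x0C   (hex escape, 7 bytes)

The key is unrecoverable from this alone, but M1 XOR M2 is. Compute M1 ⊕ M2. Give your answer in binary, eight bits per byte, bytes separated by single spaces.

11010011 11010001 11100101 01100000 10010011 10100110 10011101

E1 ⊕ E2 = (M1 ⊕ K) ⊕ (M2 ⊕ K) = M1 ⊕ M2 — the shared key cancels under XOR.
byte 0: 10111101 ⊕ 01101110 = 11010011
byte 1: 11010100 ⊕ 00000101 = 11010001
byte 2: 10001101 ⊕ 01101000 = 11100101
byte 3: 10111110 ⊕ 11011110 = 01100000
byte 4: 10010101 ⊕ 00000110 = 10010011
byte 5: 00011110 ⊕ 10111000 = 10100110
byte 6: 10010001 ⊕ 00001100 = 10011101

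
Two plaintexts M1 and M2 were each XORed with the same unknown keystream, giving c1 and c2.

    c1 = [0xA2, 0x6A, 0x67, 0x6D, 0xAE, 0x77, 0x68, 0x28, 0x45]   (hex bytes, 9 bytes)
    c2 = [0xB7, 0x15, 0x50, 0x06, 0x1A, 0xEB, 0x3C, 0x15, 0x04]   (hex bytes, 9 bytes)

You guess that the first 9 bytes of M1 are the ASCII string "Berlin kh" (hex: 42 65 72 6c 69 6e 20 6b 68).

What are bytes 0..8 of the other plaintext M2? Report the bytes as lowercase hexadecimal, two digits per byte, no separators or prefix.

First, c1 ⊕ c2 = (M1 ⊕ K) ⊕ (M2 ⊕ K) = M1 ⊕ M2, so the key drops out. Then M2 = (M1 ⊕ M2) ⊕ M1 over the first 9 bytes.
byte 0: (a2 ^ b7) ^ 42 = 15 ^ 42 = 57
byte 1: (6a ^ 15) ^ 65 = 7f ^ 65 = 1a
byte 2: (67 ^ 50) ^ 72 = 37 ^ 72 = 45
byte 3: (6d ^ 06) ^ 6c = 6b ^ 6c = 07
byte 4: (ae ^ 1a) ^ 69 = b4 ^ 69 = dd
byte 5: (77 ^ eb) ^ 6e = 9c ^ 6e = f2
byte 6: (68 ^ 3c) ^ 20 = 54 ^ 20 = 74
byte 7: (28 ^ 15) ^ 6b = 3d ^ 6b = 56
byte 8: (45 ^ 04) ^ 68 = 41 ^ 68 = 29

571a4507ddf2745629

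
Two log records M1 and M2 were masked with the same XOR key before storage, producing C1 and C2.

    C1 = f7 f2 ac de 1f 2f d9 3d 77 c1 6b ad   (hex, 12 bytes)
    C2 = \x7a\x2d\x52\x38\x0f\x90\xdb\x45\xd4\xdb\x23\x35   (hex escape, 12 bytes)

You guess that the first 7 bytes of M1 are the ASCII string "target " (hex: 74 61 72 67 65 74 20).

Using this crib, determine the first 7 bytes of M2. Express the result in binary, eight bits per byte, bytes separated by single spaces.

First, C1 ⊕ C2 = (M1 ⊕ K) ⊕ (M2 ⊕ K) = M1 ⊕ M2, so the key drops out. Then M2 = (M1 ⊕ M2) ⊕ M1 over the first 7 bytes.
byte 0: (f7 ⊕ 7a) ⊕ 74 = 8d ⊕ 74 = f9
byte 1: (f2 ⊕ 2d) ⊕ 61 = df ⊕ 61 = be
byte 2: (ac ⊕ 52) ⊕ 72 = fe ⊕ 72 = 8c
byte 3: (de ⊕ 38) ⊕ 67 = e6 ⊕ 67 = 81
byte 4: (1f ⊕ 0f) ⊕ 65 = 10 ⊕ 65 = 75
byte 5: (2f ⊕ 90) ⊕ 74 = bf ⊕ 74 = cb
byte 6: (d9 ⊕ db) ⊕ 20 = 02 ⊕ 20 = 22

11111001 10111110 10001100 10000001 01110101 11001011 00100010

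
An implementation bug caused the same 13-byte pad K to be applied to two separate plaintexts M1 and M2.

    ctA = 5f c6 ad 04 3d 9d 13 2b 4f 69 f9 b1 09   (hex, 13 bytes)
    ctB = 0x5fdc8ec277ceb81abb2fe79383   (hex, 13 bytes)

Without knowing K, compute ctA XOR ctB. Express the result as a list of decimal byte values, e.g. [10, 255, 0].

[0, 26, 35, 198, 74, 83, 171, 49, 244, 70, 30, 34, 138]

ctA ⊕ ctB = (M1 ⊕ K) ⊕ (M2 ⊕ K) = M1 ⊕ M2 — the shared key cancels under XOR.
5f ⊕ 5f = 00
c6 ⊕ dc = 1a
ad ⊕ 8e = 23
04 ⊕ c2 = c6
3d ⊕ 77 = 4a
9d ⊕ ce = 53
13 ⊕ b8 = ab
2b ⊕ 1a = 31
4f ⊕ bb = f4
69 ⊕ 2f = 46
f9 ⊕ e7 = 1e
b1 ⊕ 93 = 22
09 ⊕ 83 = 8a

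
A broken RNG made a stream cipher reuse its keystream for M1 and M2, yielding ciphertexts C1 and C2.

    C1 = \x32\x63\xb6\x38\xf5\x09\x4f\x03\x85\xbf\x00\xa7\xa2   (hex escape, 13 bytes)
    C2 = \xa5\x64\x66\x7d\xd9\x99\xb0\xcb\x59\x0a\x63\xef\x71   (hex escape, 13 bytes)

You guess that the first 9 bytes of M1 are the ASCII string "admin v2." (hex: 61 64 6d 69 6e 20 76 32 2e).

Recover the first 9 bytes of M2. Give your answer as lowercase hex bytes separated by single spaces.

First, C1 ⊕ C2 = (M1 ⊕ K) ⊕ (M2 ⊕ K) = M1 ⊕ M2, so the key drops out. Then M2 = (M1 ⊕ M2) ⊕ M1 over the first 9 bytes.
byte 0: (32 ⊕ a5) ⊕ 61 = 97 ⊕ 61 = f6
byte 1: (63 ⊕ 64) ⊕ 64 = 07 ⊕ 64 = 63
byte 2: (b6 ⊕ 66) ⊕ 6d = d0 ⊕ 6d = bd
byte 3: (38 ⊕ 7d) ⊕ 69 = 45 ⊕ 69 = 2c
byte 4: (f5 ⊕ d9) ⊕ 6e = 2c ⊕ 6e = 42
byte 5: (09 ⊕ 99) ⊕ 20 = 90 ⊕ 20 = b0
byte 6: (4f ⊕ b0) ⊕ 76 = ff ⊕ 76 = 89
byte 7: (03 ⊕ cb) ⊕ 32 = c8 ⊕ 32 = fa
byte 8: (85 ⊕ 59) ⊕ 2e = dc ⊕ 2e = f2

f6 63 bd 2c 42 b0 89 fa f2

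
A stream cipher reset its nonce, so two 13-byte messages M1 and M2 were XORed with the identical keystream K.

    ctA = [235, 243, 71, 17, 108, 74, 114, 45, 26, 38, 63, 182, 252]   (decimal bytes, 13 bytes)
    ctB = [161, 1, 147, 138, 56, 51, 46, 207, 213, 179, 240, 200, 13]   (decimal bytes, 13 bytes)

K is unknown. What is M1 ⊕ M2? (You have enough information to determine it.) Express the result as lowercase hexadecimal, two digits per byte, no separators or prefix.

4af2d49b54795ce2cf95cf7ef1

ctA ⊕ ctB = (M1 ⊕ K) ⊕ (M2 ⊕ K) = M1 ⊕ M2 — the shared key cancels under XOR.
11101011 ^ 10100001 = 01001010
11110011 ^ 00000001 = 11110010
01000111 ^ 10010011 = 11010100
00010001 ^ 10001010 = 10011011
01101100 ^ 00111000 = 01010100
01001010 ^ 00110011 = 01111001
01110010 ^ 00101110 = 01011100
00101101 ^ 11001111 = 11100010
00011010 ^ 11010101 = 11001111
00100110 ^ 10110011 = 10010101
00111111 ^ 11110000 = 11001111
10110110 ^ 11001000 = 01111110
11111100 ^ 00001101 = 11110001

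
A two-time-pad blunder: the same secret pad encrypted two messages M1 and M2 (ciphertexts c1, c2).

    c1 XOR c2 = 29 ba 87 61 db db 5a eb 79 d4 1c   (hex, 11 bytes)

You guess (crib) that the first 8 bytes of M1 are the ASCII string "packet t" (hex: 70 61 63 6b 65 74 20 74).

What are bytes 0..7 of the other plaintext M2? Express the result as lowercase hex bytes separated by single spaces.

Since c1 ⊕ c2 = M1 ⊕ M2, XORing with the guessed M1 bytes yields the corresponding M2 bytes: M2 = (c1 ⊕ c2) ⊕ M1.
00101001 ^ 01110000 = 01011001
10111010 ^ 01100001 = 11011011
10000111 ^ 01100011 = 11100100
01100001 ^ 01101011 = 00001010
11011011 ^ 01100101 = 10111110
11011011 ^ 01110100 = 10101111
01011010 ^ 00100000 = 01111010
11101011 ^ 01110100 = 10011111

59 db e4 0a be af 7a 9f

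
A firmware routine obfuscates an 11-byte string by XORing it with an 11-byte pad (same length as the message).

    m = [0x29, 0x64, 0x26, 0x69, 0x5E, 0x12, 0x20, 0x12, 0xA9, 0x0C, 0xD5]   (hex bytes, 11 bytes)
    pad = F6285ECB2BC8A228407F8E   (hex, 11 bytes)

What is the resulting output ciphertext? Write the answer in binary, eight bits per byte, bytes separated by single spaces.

11011111 01001100 01111000 10100010 01110101 11011010 10000010 00111010 11101001 01110011 01011011

 41 xor 246 = 223
100 xor  40 =  76
 38 xor  94 = 120
105 xor 203 = 162
 94 xor  43 = 117
 18 xor 200 = 218
 32 xor 162 = 130
 18 xor  40 =  58
169 xor  64 = 233
 12 xor 127 = 115
213 xor 142 =  91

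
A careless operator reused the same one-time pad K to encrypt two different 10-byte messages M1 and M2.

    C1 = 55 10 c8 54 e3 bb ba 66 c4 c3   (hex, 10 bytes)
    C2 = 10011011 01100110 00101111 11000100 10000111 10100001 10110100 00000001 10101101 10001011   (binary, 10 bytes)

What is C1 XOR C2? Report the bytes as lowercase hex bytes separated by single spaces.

C1 ⊕ C2 = (M1 ⊕ K) ⊕ (M2 ⊕ K) = M1 ⊕ M2 — the shared key cancels under XOR.
55 ⊕ 9b = ce
10 ⊕ 66 = 76
c8 ⊕ 2f = e7
54 ⊕ c4 = 90
e3 ⊕ 87 = 64
bb ⊕ a1 = 1a
ba ⊕ b4 = 0e
66 ⊕ 01 = 67
c4 ⊕ ad = 69
c3 ⊕ 8b = 48

ce 76 e7 90 64 1a 0e 67 69 48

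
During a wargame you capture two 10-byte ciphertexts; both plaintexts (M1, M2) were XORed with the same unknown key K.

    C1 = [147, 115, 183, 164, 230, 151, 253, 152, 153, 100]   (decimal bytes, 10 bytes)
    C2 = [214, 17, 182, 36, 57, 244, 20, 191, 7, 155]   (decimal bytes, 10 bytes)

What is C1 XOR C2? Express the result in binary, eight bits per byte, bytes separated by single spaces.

C1 ⊕ C2 = (M1 ⊕ K) ⊕ (M2 ⊕ K) = M1 ⊕ M2 — the shared key cancels under XOR.
byte 0: 93 ⊕ d6 = 45
byte 1: 73 ⊕ 11 = 62
byte 2: b7 ⊕ b6 = 01
byte 3: a4 ⊕ 24 = 80
byte 4: e6 ⊕ 39 = df
byte 5: 97 ⊕ f4 = 63
byte 6: fd ⊕ 14 = e9
byte 7: 98 ⊕ bf = 27
byte 8: 99 ⊕ 07 = 9e
byte 9: 64 ⊕ 9b = ff

01000101 01100010 00000001 10000000 11011111 01100011 11101001 00100111 10011110 11111111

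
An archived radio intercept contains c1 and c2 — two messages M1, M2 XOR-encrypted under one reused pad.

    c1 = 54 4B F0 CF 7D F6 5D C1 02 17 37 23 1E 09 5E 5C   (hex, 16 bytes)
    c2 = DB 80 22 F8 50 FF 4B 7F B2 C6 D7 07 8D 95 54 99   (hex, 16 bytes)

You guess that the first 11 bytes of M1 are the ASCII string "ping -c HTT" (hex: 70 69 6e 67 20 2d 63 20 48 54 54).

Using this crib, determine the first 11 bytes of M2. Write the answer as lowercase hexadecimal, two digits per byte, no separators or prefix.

ffa2bc500d24759ef885b4

First, c1 ⊕ c2 = (M1 ⊕ K) ⊕ (M2 ⊕ K) = M1 ⊕ M2, so the key drops out. Then M2 = (M1 ⊕ M2) ⊕ M1 over the first 11 bytes.
byte 0: (54 ⊕ db) ⊕ 70 = 8f ⊕ 70 = ff
byte 1: (4b ⊕ 80) ⊕ 69 = cb ⊕ 69 = a2
byte 2: (f0 ⊕ 22) ⊕ 6e = d2 ⊕ 6e = bc
byte 3: (cf ⊕ f8) ⊕ 67 = 37 ⊕ 67 = 50
byte 4: (7d ⊕ 50) ⊕ 20 = 2d ⊕ 20 = 0d
byte 5: (f6 ⊕ ff) ⊕ 2d = 09 ⊕ 2d = 24
byte 6: (5d ⊕ 4b) ⊕ 63 = 16 ⊕ 63 = 75
byte 7: (c1 ⊕ 7f) ⊕ 20 = be ⊕ 20 = 9e
byte 8: (02 ⊕ b2) ⊕ 48 = b0 ⊕ 48 = f8
byte 9: (17 ⊕ c6) ⊕ 54 = d1 ⊕ 54 = 85
byte 10: (37 ⊕ d7) ⊕ 54 = e0 ⊕ 54 = b4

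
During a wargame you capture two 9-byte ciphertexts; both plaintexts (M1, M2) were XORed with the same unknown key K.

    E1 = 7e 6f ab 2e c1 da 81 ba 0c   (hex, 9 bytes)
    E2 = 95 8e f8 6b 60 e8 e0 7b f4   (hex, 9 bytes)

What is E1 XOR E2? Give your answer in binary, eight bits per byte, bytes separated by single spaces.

11101011 11100001 01010011 01000101 10100001 00110010 01100001 11000001 11111000

E1 ⊕ E2 = (M1 ⊕ K) ⊕ (M2 ⊕ K) = M1 ⊕ M2 — the shared key cancels under XOR.
byte 0: 7e XOR 95 = eb
byte 1: 6f XOR 8e = e1
byte 2: ab XOR f8 = 53
byte 3: 2e XOR 6b = 45
byte 4: c1 XOR 60 = a1
byte 5: da XOR e8 = 32
byte 6: 81 XOR e0 = 61
byte 7: ba XOR 7b = c1
byte 8: 0c XOR f4 = f8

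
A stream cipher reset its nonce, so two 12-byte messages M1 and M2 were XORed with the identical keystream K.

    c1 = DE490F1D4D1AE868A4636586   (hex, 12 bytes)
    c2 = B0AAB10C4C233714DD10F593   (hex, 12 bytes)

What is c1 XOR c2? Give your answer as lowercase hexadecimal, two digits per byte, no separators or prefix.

6ee3be110139df7c79739015

c1 ⊕ c2 = (M1 ⊕ K) ⊕ (M2 ⊕ K) = M1 ⊕ M2 — the shared key cancels under XOR.
222 xor 176 = 110
 73 xor 170 = 227
 15 xor 177 = 190
 29 xor  12 =  17
 77 xor  76 =   1
 26 xor  35 =  57
232 xor  55 = 223
104 xor  20 = 124
164 xor 221 = 121
 99 xor  16 = 115
101 xor 245 = 144
134 xor 147 =  21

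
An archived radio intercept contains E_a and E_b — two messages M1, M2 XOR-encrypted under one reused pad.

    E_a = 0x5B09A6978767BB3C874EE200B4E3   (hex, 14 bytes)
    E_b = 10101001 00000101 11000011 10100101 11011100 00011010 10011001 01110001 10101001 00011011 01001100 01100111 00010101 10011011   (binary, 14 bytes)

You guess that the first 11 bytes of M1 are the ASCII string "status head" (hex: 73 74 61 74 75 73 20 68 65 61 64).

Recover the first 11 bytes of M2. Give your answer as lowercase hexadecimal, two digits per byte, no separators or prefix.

First, E_a ⊕ E_b = (M1 ⊕ K) ⊕ (M2 ⊕ K) = M1 ⊕ M2, so the key drops out. Then M2 = (M1 ⊕ M2) ⊕ M1 over the first 11 bytes.
byte 0: (5b ^ a9) ^ 73 = f2 ^ 73 = 81
byte 1: (09 ^ 05) ^ 74 = 0c ^ 74 = 78
byte 2: (a6 ^ c3) ^ 61 = 65 ^ 61 = 04
byte 3: (97 ^ a5) ^ 74 = 32 ^ 74 = 46
byte 4: (87 ^ dc) ^ 75 = 5b ^ 75 = 2e
byte 5: (67 ^ 1a) ^ 73 = 7d ^ 73 = 0e
byte 6: (bb ^ 99) ^ 20 = 22 ^ 20 = 02
byte 7: (3c ^ 71) ^ 68 = 4d ^ 68 = 25
byte 8: (87 ^ a9) ^ 65 = 2e ^ 65 = 4b
byte 9: (4e ^ 1b) ^ 61 = 55 ^ 61 = 34
byte 10: (e2 ^ 4c) ^ 64 = ae ^ 64 = ca

817804462e0e02254b34ca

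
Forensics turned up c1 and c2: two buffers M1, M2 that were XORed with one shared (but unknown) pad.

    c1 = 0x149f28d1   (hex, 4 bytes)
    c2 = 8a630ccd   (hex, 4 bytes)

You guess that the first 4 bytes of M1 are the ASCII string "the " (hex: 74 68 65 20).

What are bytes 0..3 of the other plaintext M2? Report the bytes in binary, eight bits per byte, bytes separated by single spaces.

11101010 10010100 01000001 00111100

First, c1 ⊕ c2 = (M1 ⊕ K) ⊕ (M2 ⊕ K) = M1 ⊕ M2, so the key drops out. Then M2 = (M1 ⊕ M2) ⊕ M1 over the first 4 bytes.
byte 0: (14 XOR 8a) XOR 74 = 9e XOR 74 = ea
byte 1: (9f XOR 63) XOR 68 = fc XOR 68 = 94
byte 2: (28 XOR 0c) XOR 65 = 24 XOR 65 = 41
byte 3: (d1 XOR cd) XOR 20 = 1c XOR 20 = 3c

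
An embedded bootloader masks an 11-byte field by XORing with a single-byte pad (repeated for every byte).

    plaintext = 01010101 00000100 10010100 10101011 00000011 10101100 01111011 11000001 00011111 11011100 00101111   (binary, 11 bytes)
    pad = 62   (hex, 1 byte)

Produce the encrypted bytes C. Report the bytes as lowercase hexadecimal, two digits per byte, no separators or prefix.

The 1-byte key repeats, so the effective keystream is 62 62 62 62 62 62 62 62 62 62 62.
byte 0:  85 ^  98 =  55
byte 1:   4 ^  98 = 102
byte 2: 148 ^  98 = 246
byte 3: 171 ^  98 = 201
byte 4:   3 ^  98 =  97
byte 5: 172 ^  98 = 206
byte 6: 123 ^  98 =  25
byte 7: 193 ^  98 = 163
byte 8:  31 ^  98 = 125
byte 9: 220 ^  98 = 190
byte 10:  47 ^  98 =  77

3766f6c961ce19a37dbe4d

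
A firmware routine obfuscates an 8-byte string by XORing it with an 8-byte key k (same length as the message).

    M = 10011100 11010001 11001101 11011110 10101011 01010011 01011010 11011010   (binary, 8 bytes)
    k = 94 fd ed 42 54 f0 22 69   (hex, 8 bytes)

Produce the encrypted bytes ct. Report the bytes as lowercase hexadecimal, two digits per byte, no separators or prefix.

082c209cffa378b3

XOR is its own inverse, so applying the key byte-wise gives the result directly.
9c XOR 94 = 08
d1 XOR fd = 2c
cd XOR ed = 20
de XOR 42 = 9c
ab XOR 54 = ff
53 XOR f0 = a3
5a XOR 22 = 78
da XOR 69 = b3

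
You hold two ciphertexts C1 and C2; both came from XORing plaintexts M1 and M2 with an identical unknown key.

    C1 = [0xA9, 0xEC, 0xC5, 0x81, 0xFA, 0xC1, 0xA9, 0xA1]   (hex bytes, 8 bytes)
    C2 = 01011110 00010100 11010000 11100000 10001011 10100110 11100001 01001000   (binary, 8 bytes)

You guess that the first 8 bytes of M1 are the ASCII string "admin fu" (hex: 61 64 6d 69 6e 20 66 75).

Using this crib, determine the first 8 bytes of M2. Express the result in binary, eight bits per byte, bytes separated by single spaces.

First, C1 ⊕ C2 = (M1 ⊕ K) ⊕ (M2 ⊕ K) = M1 ⊕ M2, so the key drops out. Then M2 = (M1 ⊕ M2) ⊕ M1 over the first 8 bytes.
byte 0: (a9 XOR 5e) XOR 61 = f7 XOR 61 = 96
byte 1: (ec XOR 14) XOR 64 = f8 XOR 64 = 9c
byte 2: (c5 XOR d0) XOR 6d = 15 XOR 6d = 78
byte 3: (81 XOR e0) XOR 69 = 61 XOR 69 = 08
byte 4: (fa XOR 8b) XOR 6e = 71 XOR 6e = 1f
byte 5: (c1 XOR a6) XOR 20 = 67 XOR 20 = 47
byte 6: (a9 XOR e1) XOR 66 = 48 XOR 66 = 2e
byte 7: (a1 XOR 48) XOR 75 = e9 XOR 75 = 9c

10010110 10011100 01111000 00001000 00011111 01000111 00101110 10011100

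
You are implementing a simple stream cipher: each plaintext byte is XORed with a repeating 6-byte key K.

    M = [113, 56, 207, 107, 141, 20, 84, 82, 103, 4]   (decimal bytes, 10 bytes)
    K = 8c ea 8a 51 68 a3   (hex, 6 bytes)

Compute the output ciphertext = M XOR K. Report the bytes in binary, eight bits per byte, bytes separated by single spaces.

11111101 11010010 01000101 00111010 11100101 10110111 11011000 10111000 11101101 01010101

The 6-byte key repeats, so the effective keystream is 8c ea 8a 51 68 a3 8c ea 8a 51.
byte 0: 113 ⊕ 140 = 253
byte 1:  56 ⊕ 234 = 210
byte 2: 207 ⊕ 138 =  69
byte 3: 107 ⊕  81 =  58
byte 4: 141 ⊕ 104 = 229
byte 5:  20 ⊕ 163 = 183
byte 6:  84 ⊕ 140 = 216
byte 7:  82 ⊕ 234 = 184
byte 8: 103 ⊕ 138 = 237
byte 9:   4 ⊕  81 =  85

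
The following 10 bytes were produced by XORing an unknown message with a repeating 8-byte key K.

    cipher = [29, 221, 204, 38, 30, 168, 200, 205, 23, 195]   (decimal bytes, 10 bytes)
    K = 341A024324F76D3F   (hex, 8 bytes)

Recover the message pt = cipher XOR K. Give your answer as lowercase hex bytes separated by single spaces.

The 8-byte key repeats, so the effective keystream is 34 1a 02 43 24 f7 6d 3f 34 1a.
byte 0: 1d ^ 34 = 29
byte 1: dd ^ 1a = c7
byte 2: cc ^ 02 = ce
byte 3: 26 ^ 43 = 65
byte 4: 1e ^ 24 = 3a
byte 5: a8 ^ f7 = 5f
byte 6: c8 ^ 6d = a5
byte 7: cd ^ 3f = f2
byte 8: 17 ^ 34 = 23
byte 9: c3 ^ 1a = d9

29 c7 ce 65 3a 5f a5 f2 23 d9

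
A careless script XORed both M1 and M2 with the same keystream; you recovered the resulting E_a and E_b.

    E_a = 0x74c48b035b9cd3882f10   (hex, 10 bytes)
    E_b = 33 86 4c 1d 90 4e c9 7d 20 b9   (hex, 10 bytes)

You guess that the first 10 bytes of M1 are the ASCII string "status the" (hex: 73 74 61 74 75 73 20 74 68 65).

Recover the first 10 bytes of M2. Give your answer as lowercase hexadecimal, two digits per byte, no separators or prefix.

First, E_a ⊕ E_b = (M1 ⊕ K) ⊕ (M2 ⊕ K) = M1 ⊕ M2, so the key drops out. Then M2 = (M1 ⊕ M2) ⊕ M1 over the first 10 bytes.
byte 0: (74 xor 33) xor 73 = 47 xor 73 = 34
byte 1: (c4 xor 86) xor 74 = 42 xor 74 = 36
byte 2: (8b xor 4c) xor 61 = c7 xor 61 = a6
byte 3: (03 xor 1d) xor 74 = 1e xor 74 = 6a
byte 4: (5b xor 90) xor 75 = cb xor 75 = be
byte 5: (9c xor 4e) xor 73 = d2 xor 73 = a1
byte 6: (d3 xor c9) xor 20 = 1a xor 20 = 3a
byte 7: (88 xor 7d) xor 74 = f5 xor 74 = 81
byte 8: (2f xor 20) xor 68 = 0f xor 68 = 67
byte 9: (10 xor b9) xor 65 = a9 xor 65 = cc

3436a66abea13a8167cc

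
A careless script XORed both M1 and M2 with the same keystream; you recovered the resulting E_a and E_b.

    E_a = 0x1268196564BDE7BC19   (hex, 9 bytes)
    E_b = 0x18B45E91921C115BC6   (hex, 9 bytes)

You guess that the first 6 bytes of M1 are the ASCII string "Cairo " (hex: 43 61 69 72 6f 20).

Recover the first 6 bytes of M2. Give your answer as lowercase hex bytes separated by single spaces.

First, E_a ⊕ E_b = (M1 ⊕ K) ⊕ (M2 ⊕ K) = M1 ⊕ M2, so the key drops out. Then M2 = (M1 ⊕ M2) ⊕ M1 over the first 6 bytes.
byte 0: (12 ^ 18) ^ 43 = 0a ^ 43 = 49
byte 1: (68 ^ b4) ^ 61 = dc ^ 61 = bd
byte 2: (19 ^ 5e) ^ 69 = 47 ^ 69 = 2e
byte 3: (65 ^ 91) ^ 72 = f4 ^ 72 = 86
byte 4: (64 ^ 92) ^ 6f = f6 ^ 6f = 99
byte 5: (bd ^ 1c) ^ 20 = a1 ^ 20 = 81

49 bd 2e 86 99 81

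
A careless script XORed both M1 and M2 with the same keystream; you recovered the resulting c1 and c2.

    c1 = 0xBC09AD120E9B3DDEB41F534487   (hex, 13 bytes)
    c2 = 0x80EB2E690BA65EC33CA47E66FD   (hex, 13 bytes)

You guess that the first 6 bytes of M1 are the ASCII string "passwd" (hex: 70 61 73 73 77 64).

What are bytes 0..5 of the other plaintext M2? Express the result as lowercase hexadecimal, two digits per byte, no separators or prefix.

First, c1 ⊕ c2 = (M1 ⊕ K) ⊕ (M2 ⊕ K) = M1 ⊕ M2, so the key drops out. Then M2 = (M1 ⊕ M2) ⊕ M1 over the first 6 bytes.
byte 0: (bc ⊕ 80) ⊕ 70 = 3c ⊕ 70 = 4c
byte 1: (09 ⊕ eb) ⊕ 61 = e2 ⊕ 61 = 83
byte 2: (ad ⊕ 2e) ⊕ 73 = 83 ⊕ 73 = f0
byte 3: (12 ⊕ 69) ⊕ 73 = 7b ⊕ 73 = 08
byte 4: (0e ⊕ 0b) ⊕ 77 = 05 ⊕ 77 = 72
byte 5: (9b ⊕ a6) ⊕ 64 = 3d ⊕ 64 = 59

4c83f0087259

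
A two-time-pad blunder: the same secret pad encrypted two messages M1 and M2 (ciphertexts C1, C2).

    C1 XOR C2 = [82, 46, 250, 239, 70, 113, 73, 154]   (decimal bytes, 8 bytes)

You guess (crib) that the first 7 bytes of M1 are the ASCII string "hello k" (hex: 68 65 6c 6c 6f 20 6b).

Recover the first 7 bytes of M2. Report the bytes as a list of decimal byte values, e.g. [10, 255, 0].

Since C1 ⊕ C2 = M1 ⊕ M2, XORing with the guessed M1 bytes yields the corresponding M2 bytes: M2 = (C1 ⊕ C2) ⊕ M1.
52 ⊕ 68 = 3a
2e ⊕ 65 = 4b
fa ⊕ 6c = 96
ef ⊕ 6c = 83
46 ⊕ 6f = 29
71 ⊕ 20 = 51
49 ⊕ 6b = 22

[58, 75, 150, 131, 41, 81, 34]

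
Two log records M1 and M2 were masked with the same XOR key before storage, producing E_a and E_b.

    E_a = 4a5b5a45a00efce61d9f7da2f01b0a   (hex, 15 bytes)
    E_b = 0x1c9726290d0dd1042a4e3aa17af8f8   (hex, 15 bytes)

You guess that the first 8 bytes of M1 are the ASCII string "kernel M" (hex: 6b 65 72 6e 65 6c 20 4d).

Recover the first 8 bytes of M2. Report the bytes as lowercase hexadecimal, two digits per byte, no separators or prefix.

3da90e02c86f0daf

First, E_a ⊕ E_b = (M1 ⊕ K) ⊕ (M2 ⊕ K) = M1 ⊕ M2, so the key drops out. Then M2 = (M1 ⊕ M2) ⊕ M1 over the first 8 bytes.
byte 0: (4a xor 1c) xor 6b = 56 xor 6b = 3d
byte 1: (5b xor 97) xor 65 = cc xor 65 = a9
byte 2: (5a xor 26) xor 72 = 7c xor 72 = 0e
byte 3: (45 xor 29) xor 6e = 6c xor 6e = 02
byte 4: (a0 xor 0d) xor 65 = ad xor 65 = c8
byte 5: (0e xor 0d) xor 6c = 03 xor 6c = 6f
byte 6: (fc xor d1) xor 20 = 2d xor 20 = 0d
byte 7: (e6 xor 04) xor 4d = e2 xor 4d = af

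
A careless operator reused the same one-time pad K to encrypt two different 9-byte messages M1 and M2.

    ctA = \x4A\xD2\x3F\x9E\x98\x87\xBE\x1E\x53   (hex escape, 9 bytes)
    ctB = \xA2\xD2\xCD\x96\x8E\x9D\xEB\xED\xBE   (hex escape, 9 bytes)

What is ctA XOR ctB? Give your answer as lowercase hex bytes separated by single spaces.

e8 00 f2 08 16 1a 55 f3 ed

ctA ⊕ ctB = (M1 ⊕ K) ⊕ (M2 ⊕ K) = M1 ⊕ M2 — the shared key cancels under XOR.
01001010 ^ 10100010 = 11101000
11010010 ^ 11010010 = 00000000
00111111 ^ 11001101 = 11110010
10011110 ^ 10010110 = 00001000
10011000 ^ 10001110 = 00010110
10000111 ^ 10011101 = 00011010
10111110 ^ 11101011 = 01010101
00011110 ^ 11101101 = 11110011
01010011 ^ 10111110 = 11101101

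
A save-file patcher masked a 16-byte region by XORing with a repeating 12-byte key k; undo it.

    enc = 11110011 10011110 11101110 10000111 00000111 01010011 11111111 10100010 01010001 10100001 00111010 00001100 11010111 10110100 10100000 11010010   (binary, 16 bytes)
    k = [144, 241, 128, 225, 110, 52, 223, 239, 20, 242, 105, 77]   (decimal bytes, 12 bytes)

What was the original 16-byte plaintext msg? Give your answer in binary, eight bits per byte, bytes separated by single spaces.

01100011 01101111 01101110 01100110 01101001 01100111 00100000 01001101 01000101 01010011 01010011 01000001 01000111 01000101 00100000 00110011

The 12-byte key repeats, so the effective keystream is 90 f1 80 e1 6e 34 df ef 14 f2 69 4d 90 f1 80 e1.
byte 0: f3 XOR 90 = 63
byte 1: 9e XOR f1 = 6f
byte 2: ee XOR 80 = 6e
byte 3: 87 XOR e1 = 66
byte 4: 07 XOR 6e = 69
byte 5: 53 XOR 34 = 67
byte 6: ff XOR df = 20
byte 7: a2 XOR ef = 4d
byte 8: 51 XOR 14 = 45
byte 9: a1 XOR f2 = 53
byte 10: 3a XOR 69 = 53
byte 11: 0c XOR 4d = 41
byte 12: d7 XOR 90 = 47
byte 13: b4 XOR f1 = 45
byte 14: a0 XOR 80 = 20
byte 15: d2 XOR e1 = 33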